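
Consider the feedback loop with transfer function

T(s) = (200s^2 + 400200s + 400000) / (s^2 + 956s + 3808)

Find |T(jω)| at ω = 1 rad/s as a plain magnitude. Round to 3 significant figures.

144

Substitute s = j1:
Numerator: 200(j1)^2 + 400200(j1) + 400000 = 399800 + j400200
Denominator: (j1)^2 + 956(j1) + 3808 = 3807 + j956
|N| = √(399800² + 400200²) ≈ 5.6569e+05, ∠N ≈ 45.03°
|D| = √(3807² + 956²) ≈ 3925.2, ∠D ≈ 14.10°
|T| = 5.6569e+05 / 3925.2 ≈ 144.12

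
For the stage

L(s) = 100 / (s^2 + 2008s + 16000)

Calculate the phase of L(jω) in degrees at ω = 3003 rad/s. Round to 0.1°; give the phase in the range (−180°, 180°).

-146.2°

Substitute s = j3003:
Numerator: 100 = 100 + j0
Denominator: (j3003)^2 + 2008(j3003) + 16000 = -9002009 + j6030024
|N| = √(100² + 0²) ≈ 100, ∠N ≈ 0.00°
|D| = √(9002009² + 6030024²) ≈ 1.0835e+07, ∠D ≈ 146.18°
∠L = 0.00° − 146.18° = -146.18°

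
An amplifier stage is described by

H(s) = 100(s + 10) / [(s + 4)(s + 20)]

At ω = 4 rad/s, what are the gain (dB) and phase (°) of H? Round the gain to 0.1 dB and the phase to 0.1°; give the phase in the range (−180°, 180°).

19.4 dB, -34.5°

At s = jω = j4:
zero (s+10): 10 + j4 → |·| = √(10²+4²) = √116 ≈ 10.77, ∠ = arctan(4/10) ≈ 21.80°
pole (s+4): 4 + j4 → |·| = √(4²+4²) = √32 ≈ 5.6569, ∠ = arctan(4/4) ≈ 45.00°
pole (s+20): 20 + j4 → |·| = √(20²+4²) = √416 ≈ 20.396, ∠ = arctan(4/20) ≈ 11.31°
|H| = 100 · 10.77 / 115.38 ≈ 9.3344
Gain = 20 log₁₀(9.3344) ≈ 19.40 dB
∠H = 21.80° − 56.31° = -34.51°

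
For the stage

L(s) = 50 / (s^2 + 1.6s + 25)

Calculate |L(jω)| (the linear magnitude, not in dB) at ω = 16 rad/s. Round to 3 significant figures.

0.215

At s = jω = j16:
quadratic: (j16)² + 1.6·j16 + 25 = -231 + j25.6 → |·| ≈ 232.41, ∠ ≈ 173.68°
|L| = 50 / 232.41 ≈ 0.21514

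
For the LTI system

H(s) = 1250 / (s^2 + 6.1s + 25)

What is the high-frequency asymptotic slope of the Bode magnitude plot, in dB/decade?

-40 dB/decade

Each pole contributes −20 dB/decade at high frequency; each zero contributes +20 dB/decade.
Net: 0 zero(s) − 2 pole(s) → -40 dB/decade.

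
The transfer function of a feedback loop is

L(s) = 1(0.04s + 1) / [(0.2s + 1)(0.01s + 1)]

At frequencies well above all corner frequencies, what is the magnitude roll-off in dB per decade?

Each pole contributes −20 dB/decade at high frequency; each zero contributes +20 dB/decade.
Net: 1 zero(s) − 2 pole(s) → -20 dB/decade.

-20 dB/decade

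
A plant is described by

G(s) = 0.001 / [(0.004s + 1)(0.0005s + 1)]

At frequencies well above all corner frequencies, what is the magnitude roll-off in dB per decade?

Each pole contributes −20 dB/decade at high frequency; each zero contributes +20 dB/decade.
Net: 0 zero(s) − 2 pole(s) → -40 dB/decade.

-40 dB/decade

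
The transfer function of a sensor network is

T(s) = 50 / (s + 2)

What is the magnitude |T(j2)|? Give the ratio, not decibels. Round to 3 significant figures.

Substitute s = j2:
Numerator: 50 = 50 + j0
Denominator: (j2) + 2 = 2 + j2
|N| = √(50² + 0²) ≈ 50, ∠N ≈ 0.00°
|D| = √(2² + 2²) ≈ 2.8284, ∠D ≈ 45.00°
|T| = 50 / 2.8284 ≈ 17.678

17.7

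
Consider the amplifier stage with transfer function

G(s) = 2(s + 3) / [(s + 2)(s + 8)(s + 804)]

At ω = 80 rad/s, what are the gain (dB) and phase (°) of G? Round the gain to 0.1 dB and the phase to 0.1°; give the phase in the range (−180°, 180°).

-90.2 dB, -90.7°

At s = jω = j80:
zero (s+3): 3 + j80 → |·| = √(3²+80²) = √6409 ≈ 80.056, ∠ = arctan(80/3) ≈ 87.85°
pole (s+2): 2 + j80 → |·| = √(2²+80²) = √6404 ≈ 80.025, ∠ = arctan(80/2) ≈ 88.57°
pole (s+8): 8 + j80 → |·| = √(8²+80²) = √6464 ≈ 80.399, ∠ = arctan(80/8) ≈ 84.29°
pole (s+804): 804 + j80 → |·| = √(804²+80²) = √652816 ≈ 807.97, ∠ = arctan(80/804) ≈ 5.68°
|G| = 2 · 80.056 / 5.1984e+06 ≈ 3.08e-05
Gain = 20 log₁₀(3.08e-05) ≈ -90.23 dB
∠G = 87.85° − 178.54° = -90.69°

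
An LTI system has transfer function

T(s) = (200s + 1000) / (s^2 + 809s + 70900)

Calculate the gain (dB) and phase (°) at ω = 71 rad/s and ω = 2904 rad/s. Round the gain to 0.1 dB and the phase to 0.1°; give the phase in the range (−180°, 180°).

Substitute s = j71:
Numerator: 200(j71) + 1000 = 1000 + j14200
Denominator: (j71)^2 + 809(j71) + 70900 = 65859 + j57439
|N| = √(1000² + 14200²) ≈ 14235, ∠N ≈ 85.97°
|D| = √(65859² + 57439²) ≈ 87388, ∠D ≈ 41.09°
|T| = 14235 / 87388 ≈ 0.16289
Gain = 20 log₁₀(0.16289) ≈ -15.76 dB
∠T = 85.97° − 41.09° = 44.88°

Substitute s = j2904:
Numerator: 200(j2904) + 1000 = 1000 + j580800
Denominator: (j2904)^2 + 809(j2904) + 70900 = -8362316 + j2349336
|N| = √(1000² + 580800²) ≈ 5.808e+05, ∠N ≈ 89.90°
|D| = √(8362316² + 2349336²) ≈ 8.6861e+06, ∠D ≈ 164.31°
|T| = 5.808e+05 / 8.6861e+06 ≈ 0.066865
Gain = 20 log₁₀(0.066865) ≈ -23.50 dB
∠T = 89.90° − 164.31° = -74.41°

ω = 71: -15.8 dB, 44.9°; ω = 2904: -23.5 dB, -74.4°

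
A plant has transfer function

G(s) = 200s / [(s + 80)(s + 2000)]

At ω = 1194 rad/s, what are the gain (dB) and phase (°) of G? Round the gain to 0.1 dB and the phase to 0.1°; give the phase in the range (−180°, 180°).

At s = jω = j1194:
zero at origin: s = j1194 → |·| = 1194, ∠ = 90.00°
pole (s+80): 80 + j1194 → |·| = √(80²+1194²) = √1432036 ≈ 1196.7, ∠ = arctan(1194/80) ≈ 86.17°
pole (s+2000): 2000 + j1194 → |·| = √(2000²+1194²) = √5425636 ≈ 2329.3, ∠ = arctan(1194/2000) ≈ 30.84°
|G| = 200 · 1194 / 2.7875e+06 ≈ 0.085668
Gain = 20 log₁₀(0.085668) ≈ -21.34 dB
∠G = 90.00° − 117.01° = -27.01°

-21.3 dB, -27.0°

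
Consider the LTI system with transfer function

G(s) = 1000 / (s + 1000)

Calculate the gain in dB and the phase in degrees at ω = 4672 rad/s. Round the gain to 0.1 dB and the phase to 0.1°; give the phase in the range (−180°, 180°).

At s = jω = j4672:
pole (s+1000): 1000 + j4672 → |·| = √(1000²+4672²) = √22827584 ≈ 4777.8, ∠ = arctan(4672/1000) ≈ 77.92°
|G| = 1000 / 4777.8 ≈ 0.2093
Gain = 20 log₁₀(0.2093) ≈ -13.58 dB
∠G = 0.00° − 77.92° = -77.92°

-13.6 dB, -77.9°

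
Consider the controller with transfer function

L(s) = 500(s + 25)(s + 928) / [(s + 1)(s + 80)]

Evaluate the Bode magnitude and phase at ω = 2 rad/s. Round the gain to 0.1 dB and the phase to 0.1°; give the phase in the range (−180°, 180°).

At s = jω = j2:
zero (s+25): 25 + j2 → |·| = √(25²+2²) = √629 ≈ 25.08, ∠ = arctan(2/25) ≈ 4.57°
zero (s+928): 928 + j2 → |·| = √(928²+2²) = √861188 ≈ 928, ∠ = arctan(2/928) ≈ 0.12°
pole (s+1): 1 + j2 → |·| = √(1²+2²) = √5 ≈ 2.2361, ∠ = arctan(2/1) ≈ 63.43°
pole (s+80): 80 + j2 → |·| = √(80²+2²) = √6404 ≈ 80.025, ∠ = arctan(2/80) ≈ 1.43°
|L| = 500 · 23274 / 178.94 ≈ 65033
Gain = 20 log₁₀(65033) ≈ 96.26 dB
∠L = 4.69° − 64.86° = -60.17°

96.3 dB, -60.2°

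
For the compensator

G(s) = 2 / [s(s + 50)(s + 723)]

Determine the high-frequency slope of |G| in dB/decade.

Each pole contributes −20 dB/decade at high frequency; each zero contributes +20 dB/decade.
Net: 0 zero(s) − 3 pole(s) → -60 dB/decade.

-60 dB/decade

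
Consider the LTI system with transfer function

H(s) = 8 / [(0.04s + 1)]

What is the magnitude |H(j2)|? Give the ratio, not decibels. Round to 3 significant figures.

At ω = 2 rad/s:
pole (1 + j2·0.04) = 1 + j0.08 → |·| ≈ 1.0032, ∠ ≈ 4.57°
|H| = 8 · 1 / (1.0032) ≈ 7.9745

7.97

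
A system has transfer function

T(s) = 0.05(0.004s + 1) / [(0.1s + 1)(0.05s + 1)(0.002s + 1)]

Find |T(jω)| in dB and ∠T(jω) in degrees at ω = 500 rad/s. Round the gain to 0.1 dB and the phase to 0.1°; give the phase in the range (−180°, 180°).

At ω = 500 rad/s:
zero (1 + j500·0.004) = 1 + j2 → |·| ≈ 2.2361, ∠ ≈ 63.43°
pole (1 + j500·0.1) = 1 + j50 → |·| ≈ 50.01, ∠ ≈ 88.85°
pole (1 + j500·0.05) = 1 + j25 → |·| ≈ 25.02, ∠ ≈ 87.71°
pole (1 + j500·0.002) = 1 + j1 → |·| ≈ 1.4142, ∠ ≈ 45.00°
|T| = 0.05 · 2.2361 / (50.01 · 25.02 · 1.4142) ≈ 6.3184e-05
Gain = 20 log₁₀(6.3184e-05) ≈ -83.99 dB
∠T = (63.43°) − (88.85° + 87.71° + 45.00°) = -158.13°

-84.0 dB, -158.1°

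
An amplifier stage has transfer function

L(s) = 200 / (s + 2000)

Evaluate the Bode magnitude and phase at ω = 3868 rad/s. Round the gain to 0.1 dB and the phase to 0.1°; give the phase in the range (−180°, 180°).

Substitute s = j3868:
Numerator: 200 = 200 + j0
Denominator: (j3868) + 2000 = 2000 + j3868
|N| = √(200² + 0²) ≈ 200, ∠N ≈ 0.00°
|D| = √(2000² + 3868²) ≈ 4354.5, ∠D ≈ 62.66°
|L| = 200 / 4354.5 ≈ 0.045929
Gain = 20 log₁₀(0.045929) ≈ -26.76 dB
∠L = 0.00° − 62.66° = -62.66°

-26.8 dB, -62.7°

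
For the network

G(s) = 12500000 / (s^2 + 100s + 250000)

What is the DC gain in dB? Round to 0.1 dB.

34.0 dB

G(0) = 12500000 / 250000 = 50
20 log₁₀(50) ≈ 33.98 dB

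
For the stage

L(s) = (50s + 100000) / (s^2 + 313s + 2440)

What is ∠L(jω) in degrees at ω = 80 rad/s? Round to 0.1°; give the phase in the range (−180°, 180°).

-96.7°

Substitute s = j80:
Numerator: 50(j80) + 100000 = 100000 + j4000
Denominator: (j80)^2 + 313(j80) + 2440 = -3960 + j25040
|N| = √(100000² + 4000²) ≈ 1.0008e+05, ∠N ≈ 2.29°
|D| = √(3960² + 25040²) ≈ 25351, ∠D ≈ 98.99°
∠L = 2.29° − 98.99° = -96.70°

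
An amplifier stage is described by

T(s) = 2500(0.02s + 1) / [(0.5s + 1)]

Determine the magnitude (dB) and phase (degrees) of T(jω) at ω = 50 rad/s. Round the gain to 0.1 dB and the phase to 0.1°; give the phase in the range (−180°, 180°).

43.0 dB, -42.7°

At ω = 50 rad/s:
zero (1 + j50·0.02) = 1 + j1 → |·| ≈ 1.4142, ∠ ≈ 45.00°
pole (1 + j50·0.5) = 1 + j25 → |·| ≈ 25.02, ∠ ≈ 87.71°
|T| = 2500 · 1.4142 / (25.02) ≈ 141.31
Gain = 20 log₁₀(141.31) ≈ 43.00 dB
∠T = (45.00°) − (87.71°) = -42.71°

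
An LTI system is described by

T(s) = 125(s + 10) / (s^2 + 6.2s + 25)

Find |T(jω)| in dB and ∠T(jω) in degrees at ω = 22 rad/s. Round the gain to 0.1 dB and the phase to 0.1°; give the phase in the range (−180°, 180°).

At s = jω = j22:
zero (s+10): 10 + j22 → |·| = √(10²+22²) = √584 ≈ 24.166, ∠ = arctan(22/10) ≈ 65.56°
quadratic: (j22)² + 6.2·j22 + 25 = -459 + j136.4 → |·| ≈ 478.84, ∠ ≈ 163.45°
|T| = 125 · 24.166 / 478.84 ≈ 6.3085
Gain = 20 log₁₀(6.3085) ≈ 16.00 dB
∠T = 65.56° − 163.45° = -97.89°

16.0 dB, -97.9°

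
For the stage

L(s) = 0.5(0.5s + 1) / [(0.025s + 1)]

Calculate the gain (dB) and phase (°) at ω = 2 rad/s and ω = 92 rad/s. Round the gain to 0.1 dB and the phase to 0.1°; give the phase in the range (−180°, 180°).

ω = 2: -3.0 dB, 42.1°; ω = 92: 19.3 dB, 22.3°

At ω = 2 rad/s:
zero (1 + j2·0.5) = 1 + j1 → |·| ≈ 1.4142, ∠ ≈ 45.00°
pole (1 + j2·0.025) = 1 + j0.05 → |·| ≈ 1.0012, ∠ ≈ 2.86°
|L| = 0.5 · 1.4142 / (1.0012) ≈ 0.70625
Gain = 20 log₁₀(0.70625) ≈ -3.02 dB
∠L = (45.00°) − (2.86°) = 42.14°

At ω = 92 rad/s:
zero (1 + j92·0.5) = 1 + j46 → |·| ≈ 46.011, ∠ ≈ 88.75°
pole (1 + j92·0.025) = 1 + j2.3 → |·| ≈ 2.508, ∠ ≈ 66.50°
|L| = 0.5 · 46.011 / (2.508) ≈ 9.1728
Gain = 20 log₁₀(9.1728) ≈ 19.25 dB
∠L = (88.75°) − (66.50°) = 22.25°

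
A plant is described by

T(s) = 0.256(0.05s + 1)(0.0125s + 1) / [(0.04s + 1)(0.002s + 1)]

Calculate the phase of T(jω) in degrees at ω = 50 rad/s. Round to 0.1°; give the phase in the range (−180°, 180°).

31.1°

At ω = 50 rad/s:
zero (1 + j50·0.05) = 1 + j2.5 → |·| ≈ 2.6926, ∠ ≈ 68.20°
zero (1 + j50·0.0125) = 1 + j0.625 → |·| ≈ 1.1792, ∠ ≈ 32.01°
pole (1 + j50·0.04) = 1 + j2 → |·| ≈ 2.2361, ∠ ≈ 63.43°
pole (1 + j50·0.002) = 1 + j0.1 → |·| ≈ 1.005, ∠ ≈ 5.71°
∠T = (68.20° + 32.01°) − (63.43° + 5.71°) = 31.07°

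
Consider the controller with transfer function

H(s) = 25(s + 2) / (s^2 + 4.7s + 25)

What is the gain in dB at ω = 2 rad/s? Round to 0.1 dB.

At s = jω = j2:
zero (s+2): 2 + j2 → |·| = √(2²+2²) = √8 ≈ 2.8284, ∠ = arctan(2/2) ≈ 45.00°
quadratic: (j2)² + 4.7·j2 + 25 = 21 + j9.4 → |·| ≈ 23.008, ∠ ≈ 24.11°
|H| = 25 · 2.8284 / 23.008 ≈ 3.0733
Gain = 20 log₁₀(3.0733) ≈ 9.75 dB

9.8 dB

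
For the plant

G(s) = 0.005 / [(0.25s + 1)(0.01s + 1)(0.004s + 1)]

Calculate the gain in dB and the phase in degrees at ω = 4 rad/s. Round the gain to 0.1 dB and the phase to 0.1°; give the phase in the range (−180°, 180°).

At ω = 4 rad/s:
pole (1 + j4·0.25) = 1 + j1 → |·| ≈ 1.4142, ∠ ≈ 45.00°
pole (1 + j4·0.01) = 1 + j0.04 → |·| ≈ 1.0008, ∠ ≈ 2.29°
pole (1 + j4·0.004) = 1 + j0.016 → |·| ≈ 1.0001, ∠ ≈ 0.92°
|G| = 0.005 · 1 / (1.4142 · 1.0008 · 1.0001) ≈ 0.0035324
Gain = 20 log₁₀(0.0035324) ≈ -49.04 dB
∠G = (0°) − (45.00° + 2.29° + 0.92°) = -48.21°

-49.0 dB, -48.2°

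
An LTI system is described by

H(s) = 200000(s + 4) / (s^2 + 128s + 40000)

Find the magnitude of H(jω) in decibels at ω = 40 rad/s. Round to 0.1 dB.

At s = jω = j40:
zero (s+4): 4 + j40 → |·| = √(4²+40²) = √1616 ≈ 40.2, ∠ = arctan(40/4) ≈ 84.29°
quadratic: (j40)² + 128·j40 + 40000 = 38400 + j5120 → |·| ≈ 38740, ∠ ≈ 7.59°
|H| = 200000 · 40.2 / 38740 ≈ 207.54
Gain = 20 log₁₀(207.54) ≈ 46.34 dB

46.3 dB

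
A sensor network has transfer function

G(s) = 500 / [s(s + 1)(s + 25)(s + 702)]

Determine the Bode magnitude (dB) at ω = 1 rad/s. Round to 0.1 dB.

At s = jω = j1:
pole (s+1): 1 + j1 → |·| = √(1²+1²) = √2 ≈ 1.4142, ∠ = arctan(1/1) ≈ 45.00°
pole (s+25): 25 + j1 → |·| = √(25²+1²) = √626 ≈ 25.02, ∠ = arctan(1/25) ≈ 2.29°
pole (s+702): 702 + j1 → |·| = √(702²+1²) = √492805 ≈ 702, ∠ = arctan(1/702) ≈ 0.08°
pole at origin: |s| = 1, ∠ = 90.00° (in denominator)
|G| = 500 / 24839 ≈ 0.02013
Gain = 20 log₁₀(0.02013) ≈ -33.92 dB

-33.9 dB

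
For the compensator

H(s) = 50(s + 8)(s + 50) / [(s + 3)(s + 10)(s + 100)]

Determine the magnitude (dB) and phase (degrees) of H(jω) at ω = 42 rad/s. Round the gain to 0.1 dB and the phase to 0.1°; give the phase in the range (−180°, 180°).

At s = jω = j42:
zero (s+8): 8 + j42 → |·| = √(8²+42²) = √1828 ≈ 42.755, ∠ = arctan(42/8) ≈ 79.22°
zero (s+50): 50 + j42 → |·| = √(50²+42²) = √4264 ≈ 65.299, ∠ = arctan(42/50) ≈ 40.03°
pole (s+3): 3 + j42 → |·| = √(3²+42²) = √1773 ≈ 42.107, ∠ = arctan(42/3) ≈ 85.91°
pole (s+10): 10 + j42 → |·| = √(10²+42²) = √1864 ≈ 43.174, ∠ = arctan(42/10) ≈ 76.61°
pole (s+100): 100 + j42 → |·| = √(100²+42²) = √11764 ≈ 108.46, ∠ = arctan(42/100) ≈ 22.78°
|H| = 50 · 2791.9 / 1.9717e+05 ≈ 0.70799
Gain = 20 log₁₀(0.70799) ≈ -3.00 dB
∠H = 119.25° − 185.30° = -66.05°

-3.0 dB, -66.1°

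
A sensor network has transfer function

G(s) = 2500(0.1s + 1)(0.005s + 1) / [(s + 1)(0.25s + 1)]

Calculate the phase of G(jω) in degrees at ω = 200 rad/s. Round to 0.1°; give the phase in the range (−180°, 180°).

At ω = 200 rad/s:
zero (1 + j200·0.1) = 1 + j20 → |·| ≈ 20.025, ∠ ≈ 87.14°
zero (1 + j200·0.005) = 1 + j1 → |·| ≈ 1.4142, ∠ ≈ 45.00°
pole (1 + j200·1) = 1 + j200 → |·| ≈ 200, ∠ ≈ 89.71°
pole (1 + j200·0.25) = 1 + j50 → |·| ≈ 50.01, ∠ ≈ 88.85°
∠G = (87.14° + 45.00°) − (89.71° + 88.85°) = -46.42°

-46.4°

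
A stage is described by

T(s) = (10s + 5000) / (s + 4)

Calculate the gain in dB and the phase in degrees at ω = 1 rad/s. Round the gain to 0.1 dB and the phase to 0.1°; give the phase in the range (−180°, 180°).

61.7 dB, -13.9°

Substitute s = j1:
Numerator: 10(j1) + 5000 = 5000 + j10
Denominator: (j1) + 4 = 4 + j1
|N| = √(5000² + 10²) ≈ 5000, ∠N ≈ 0.11°
|D| = √(4² + 1²) ≈ 4.1231, ∠D ≈ 14.04°
|T| = 5000 / 4.1231 ≈ 1212.7
Gain = 20 log₁₀(1212.7) ≈ 61.68 dB
∠T = 0.11° − 14.04° = -13.93°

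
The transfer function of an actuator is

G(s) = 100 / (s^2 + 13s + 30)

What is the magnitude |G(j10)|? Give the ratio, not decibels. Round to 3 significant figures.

Substitute s = j10:
Numerator: 100 = 100 + j0
Denominator: (j10)^2 + 13(j10) + 30 = -70 + j130
|N| = √(100² + 0²) ≈ 100, ∠N ≈ 0.00°
|D| = √(70² + 130²) ≈ 147.65, ∠D ≈ 118.30°
|G| = 100 / 147.65 ≈ 0.67728

0.677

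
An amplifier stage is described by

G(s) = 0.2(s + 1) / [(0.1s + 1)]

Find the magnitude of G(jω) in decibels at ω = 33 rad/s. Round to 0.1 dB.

At ω = 33 rad/s:
zero (1 + j33·1) = 1 + j33 → |·| ≈ 33.015, ∠ ≈ 88.26°
pole (1 + j33·0.1) = 1 + j3.3 → |·| ≈ 3.4482, ∠ ≈ 73.14°
|G| = 0.2 · 33.015 / (3.4482) ≈ 1.9149
Gain = 20 log₁₀(1.9149) ≈ 5.64 dB

5.6 dB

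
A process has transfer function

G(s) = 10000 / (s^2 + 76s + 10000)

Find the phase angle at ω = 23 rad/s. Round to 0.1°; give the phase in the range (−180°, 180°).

-10.5°

At s = jω = j23:
quadratic: (j23)² + 76·j23 + 10000 = 9471 + j1748 → |·| ≈ 9631, ∠ ≈ 10.46°
∠G = 0.00° − 10.46° = -10.46°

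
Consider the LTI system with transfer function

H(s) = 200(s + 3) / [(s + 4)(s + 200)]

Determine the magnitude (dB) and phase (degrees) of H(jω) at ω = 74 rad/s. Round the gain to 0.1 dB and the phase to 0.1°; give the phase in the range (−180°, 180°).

At s = jω = j74:
zero (s+3): 3 + j74 → |·| = √(3²+74²) = √5485 ≈ 74.061, ∠ = arctan(74/3) ≈ 87.68°
pole (s+4): 4 + j74 → |·| = √(4²+74²) = √5492 ≈ 74.108, ∠ = arctan(74/4) ≈ 86.91°
pole (s+200): 200 + j74 → |·| = √(200²+74²) = √45476 ≈ 213.25, ∠ = arctan(74/200) ≈ 20.30°
|H| = 200 · 74.061 / 15804 ≈ 0.93724
Gain = 20 log₁₀(0.93724) ≈ -0.56 dB
∠H = 87.68° − 107.21° = -19.53°

-0.6 dB, -19.5°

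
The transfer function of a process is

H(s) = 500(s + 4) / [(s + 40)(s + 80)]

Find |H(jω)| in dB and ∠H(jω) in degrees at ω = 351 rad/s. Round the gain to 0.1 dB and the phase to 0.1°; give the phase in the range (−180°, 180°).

At s = jω = j351:
zero (s+4): 4 + j351 → |·| = √(4²+351²) = √123217 ≈ 351.02, ∠ = arctan(351/4) ≈ 89.35°
pole (s+40): 40 + j351 → |·| = √(40²+351²) = √124801 ≈ 353.27, ∠ = arctan(351/40) ≈ 83.50°
pole (s+80): 80 + j351 → |·| = √(80²+351²) = √129601 ≈ 360, ∠ = arctan(351/80) ≈ 77.16°
|H| = 500 · 351.02 / 1.2718e+05 ≈ 1.38
Gain = 20 log₁₀(1.38) ≈ 2.80 dB
∠H = 89.35° − 160.66° = -71.31°

2.8 dB, -71.3°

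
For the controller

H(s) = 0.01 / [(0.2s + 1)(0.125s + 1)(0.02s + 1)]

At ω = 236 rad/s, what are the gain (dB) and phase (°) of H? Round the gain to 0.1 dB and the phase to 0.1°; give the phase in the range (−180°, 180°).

-116.6 dB, 105.1°

At ω = 236 rad/s:
pole (1 + j236·0.2) = 1 + j47.2 → |·| ≈ 47.211, ∠ ≈ 88.79°
pole (1 + j236·0.125) = 1 + j29.5 → |·| ≈ 29.517, ∠ ≈ 88.06°
pole (1 + j236·0.02) = 1 + j4.72 → |·| ≈ 4.8248, ∠ ≈ 78.04°
|H| = 0.01 · 1 / (47.211 · 29.517 · 4.8248) ≈ 1.4873e-06
Gain = 20 log₁₀(1.4873e-06) ≈ -116.55 dB
∠H = (0°) − (88.79° + 88.06° + 78.04°) = -254.89° ≡ 105.11° (principal value)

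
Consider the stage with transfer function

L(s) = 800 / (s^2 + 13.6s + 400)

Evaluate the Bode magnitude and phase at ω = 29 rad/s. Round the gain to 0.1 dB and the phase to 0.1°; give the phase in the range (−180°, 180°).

At s = jω = j29:
quadratic: (j29)² + 13.6·j29 + 400 = -441 + j394.4 → |·| ≈ 591.64, ∠ ≈ 138.19°
|L| = 800 / 591.64 ≈ 1.3522
Gain = 20 log₁₀(1.3522) ≈ 2.62 dB
∠L = 0.00° − 138.19° = -138.19°

2.6 dB, -138.2°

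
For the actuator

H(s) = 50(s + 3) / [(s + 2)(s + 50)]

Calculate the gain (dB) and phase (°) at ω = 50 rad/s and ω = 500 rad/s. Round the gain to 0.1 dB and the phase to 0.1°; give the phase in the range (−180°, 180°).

At s = jω = j50:
zero (s+3): 3 + j50 → |·| = √(3²+50²) = √2509 ≈ 50.09, ∠ = arctan(50/3) ≈ 86.57°
pole (s+2): 2 + j50 → |·| = √(2²+50²) = √2504 ≈ 50.04, ∠ = arctan(50/2) ≈ 87.71°
pole (s+50): 50 + j50 → |·| = √(50²+50²) = √5000 ≈ 70.711, ∠ = arctan(50/50) ≈ 45.00°
|H| = 50 · 50.09 / 3538.4 ≈ 0.70781
Gain = 20 log₁₀(0.70781) ≈ -3.00 dB
∠H = 86.57° − 132.71° = -46.14°

At s = jω = j500:
zero (s+3): 3 + j500 → |·| = √(3²+500²) = √250009 ≈ 500.01, ∠ = arctan(500/3) ≈ 89.66°
pole (s+2): 2 + j500 → |·| = √(2²+500²) = √250004 ≈ 500, ∠ = arctan(500/2) ≈ 89.77°
pole (s+50): 50 + j500 → |·| = √(50²+500²) = √252500 ≈ 502.49, ∠ = arctan(500/50) ≈ 84.29°
|H| = 50 · 500.01 / 2.5124e+05 ≈ 0.099508
Gain = 20 log₁₀(0.099508) ≈ -20.04 dB
∠H = 89.66° − 174.06° = -84.40°

ω = 50: -3.0 dB, -46.1°; ω = 500: -20.0 dB, -84.4°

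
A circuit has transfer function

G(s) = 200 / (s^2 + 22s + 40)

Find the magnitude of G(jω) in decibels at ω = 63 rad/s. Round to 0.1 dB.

-26.4 dB

Substitute s = j63:
Numerator: 200 = 200 + j0
Denominator: (j63)^2 + 22(j63) + 40 = -3929 + j1386
|N| = √(200² + 0²) ≈ 200, ∠N ≈ 0.00°
|D| = √(3929² + 1386²) ≈ 4166.3, ∠D ≈ 160.57°
|G| = 200 / 4166.3 ≈ 0.048004
Gain = 20 log₁₀(0.048004) ≈ -26.37 dB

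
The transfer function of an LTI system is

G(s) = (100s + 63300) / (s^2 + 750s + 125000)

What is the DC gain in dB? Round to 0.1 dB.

-5.9 dB

G(0) = 63300 / 125000 = 0.5064
20 log₁₀(0.5064) ≈ -5.91 dB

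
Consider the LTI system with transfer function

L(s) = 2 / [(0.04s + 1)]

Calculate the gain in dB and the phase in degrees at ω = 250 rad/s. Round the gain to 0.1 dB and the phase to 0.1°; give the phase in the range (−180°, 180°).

At ω = 250 rad/s:
pole (1 + j250·0.04) = 1 + j10 → |·| ≈ 10.05, ∠ ≈ 84.29°
|L| = 2 · 1 / (10.05) ≈ 0.199
Gain = 20 log₁₀(0.199) ≈ -14.02 dB
∠L = (0°) − (84.29°) = -84.29°

-14.0 dB, -84.3°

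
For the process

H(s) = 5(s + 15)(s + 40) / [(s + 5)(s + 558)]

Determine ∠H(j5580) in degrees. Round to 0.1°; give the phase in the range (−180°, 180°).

At s = jω = j5580:
zero (s+15): 15 + j5580 → |·| = √(15²+5580²) = √31136625 ≈ 5580, ∠ = arctan(5580/15) ≈ 89.85°
zero (s+40): 40 + j5580 → |·| = √(40²+5580²) = √31138000 ≈ 5580.1, ∠ = arctan(5580/40) ≈ 89.59°
pole (s+5): 5 + j5580 → |·| = √(5²+5580²) = √31136425 ≈ 5580, ∠ = arctan(5580/5) ≈ 89.95°
pole (s+558): 558 + j5580 → |·| = √(558²+5580²) = √31447764 ≈ 5607.8, ∠ = arctan(5580/558) ≈ 84.29°
∠H = 179.44° − 174.24° = 5.20°

5.2°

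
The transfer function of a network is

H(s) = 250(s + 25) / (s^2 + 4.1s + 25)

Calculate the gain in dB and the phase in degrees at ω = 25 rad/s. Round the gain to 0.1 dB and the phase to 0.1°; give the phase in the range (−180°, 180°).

At s = jω = j25:
zero (s+25): 25 + j25 → |·| = √(25²+25²) = √1250 ≈ 35.355, ∠ = arctan(25/25) ≈ 45.00°
quadratic: (j25)² + 4.1·j25 + 25 = -600 + j102.5 → |·| ≈ 608.69, ∠ ≈ 170.31°
|H| = 250 · 35.355 / 608.69 ≈ 14.521
Gain = 20 log₁₀(14.521) ≈ 23.24 dB
∠H = 45.00° − 170.31° = -125.31°

23.2 dB, -125.3°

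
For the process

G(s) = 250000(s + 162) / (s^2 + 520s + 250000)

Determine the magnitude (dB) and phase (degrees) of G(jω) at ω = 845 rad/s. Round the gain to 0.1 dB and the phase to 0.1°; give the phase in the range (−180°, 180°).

50.5 dB, -57.4°

At s = jω = j845:
zero (s+162): 162 + j845 → |·| = √(162²+845²) = √740269 ≈ 860.39, ∠ = arctan(845/162) ≈ 79.15°
quadratic: (j845)² + 520·j845 + 250000 = -464025 + j439400 → |·| ≈ 6.3906e+05, ∠ ≈ 136.56°
|G| = 250000 · 860.39 / 6.3906e+05 ≈ 336.58
Gain = 20 log₁₀(336.58) ≈ 50.54 dB
∠G = 79.15° − 136.56° = -57.41°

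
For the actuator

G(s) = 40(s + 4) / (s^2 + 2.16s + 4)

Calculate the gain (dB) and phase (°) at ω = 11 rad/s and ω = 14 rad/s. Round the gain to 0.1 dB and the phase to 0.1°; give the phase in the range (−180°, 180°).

At s = jω = j11:
zero (s+4): 4 + j11 → |·| = √(4²+11²) = √137 ≈ 11.705, ∠ = arctan(11/4) ≈ 70.02°
quadratic: (j11)² + 2.16·j11 + 4 = -117 + j23.76 → |·| ≈ 119.39, ∠ ≈ 168.52°
|G| = 40 · 11.705 / 119.39 ≈ 3.9216
Gain = 20 log₁₀(3.9216) ≈ 11.87 dB
∠G = 70.02° − 168.52° = -98.50°

At s = jω = j14:
zero (s+4): 4 + j14 → |·| = √(4²+14²) = √212 ≈ 14.56, ∠ = arctan(14/4) ≈ 74.05°
quadratic: (j14)² + 2.16·j14 + 4 = -192 + j30.24 → |·| ≈ 194.37, ∠ ≈ 171.05°
|G| = 40 · 14.56 / 194.37 ≈ 2.9963
Gain = 20 log₁₀(2.9963) ≈ 9.53 dB
∠G = 74.05° − 171.05° = -97.00°

ω = 11: 11.9 dB, -98.5°; ω = 14: 9.5 dB, -97.0°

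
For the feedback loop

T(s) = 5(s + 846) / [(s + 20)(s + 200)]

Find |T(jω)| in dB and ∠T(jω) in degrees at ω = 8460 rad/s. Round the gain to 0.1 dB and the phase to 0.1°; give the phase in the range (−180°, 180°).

At s = jω = j8460:
zero (s+846): 846 + j8460 → |·| = √(846²+8460²) = √72287316 ≈ 8502.2, ∠ = arctan(8460/846) ≈ 84.29°
pole (s+20): 20 + j8460 → |·| = √(20²+8460²) = √71572000 ≈ 8460, ∠ = arctan(8460/20) ≈ 89.86°
pole (s+200): 200 + j8460 → |·| = √(200²+8460²) = √71611600 ≈ 8462.4, ∠ = arctan(8460/200) ≈ 88.65°
|T| = 5 · 8502.2 / 7.1592e+07 ≈ 0.0005938
Gain = 20 log₁₀(0.0005938) ≈ -64.53 dB
∠T = 84.29° − 178.51° = -94.22°

-64.5 dB, -94.2°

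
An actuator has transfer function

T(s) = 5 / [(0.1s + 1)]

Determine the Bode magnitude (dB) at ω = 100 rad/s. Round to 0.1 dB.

-6.1 dB

At ω = 100 rad/s:
pole (1 + j100·0.1) = 1 + j10 → |·| ≈ 10.05, ∠ ≈ 84.29°
|T| = 5 · 1 / (10.05) ≈ 0.49751
Gain = 20 log₁₀(0.49751) ≈ -6.06 dB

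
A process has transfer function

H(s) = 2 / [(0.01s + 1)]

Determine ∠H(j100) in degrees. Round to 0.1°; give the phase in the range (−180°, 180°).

At ω = 100 rad/s:
pole (1 + j100·0.01) = 1 + j1 → |·| ≈ 1.4142, ∠ ≈ 45.00°
∠H = (0°) − (45.00°) = -45.00°

-45.0°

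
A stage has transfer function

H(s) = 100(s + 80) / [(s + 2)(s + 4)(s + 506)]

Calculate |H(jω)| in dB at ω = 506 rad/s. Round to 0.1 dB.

-71.1 dB

At s = jω = j506:
zero (s+80): 80 + j506 → |·| = √(80²+506²) = √262436 ≈ 512.29, ∠ = arctan(506/80) ≈ 81.02°
pole (s+2): 2 + j506 → |·| = √(2²+506²) = √256040 ≈ 506, ∠ = arctan(506/2) ≈ 89.77°
pole (s+4): 4 + j506 → |·| = √(4²+506²) = √256052 ≈ 506.02, ∠ = arctan(506/4) ≈ 89.55°
pole (s+506): 506 + j506 → |·| = √(506²+506²) = √512072 ≈ 715.59, ∠ = arctan(506/506) ≈ 45.00°
|H| = 100 · 512.29 / 1.8322e+08 ≈ 0.0002796
Gain = 20 log₁₀(0.0002796) ≈ -71.07 dB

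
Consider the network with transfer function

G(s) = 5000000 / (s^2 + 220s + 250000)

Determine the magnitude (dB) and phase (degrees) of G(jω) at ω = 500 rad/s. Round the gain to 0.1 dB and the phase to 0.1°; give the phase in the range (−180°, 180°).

At s = jω = j500:
quadratic: (j500)² + 220·j500 + 250000 = 0 + j110000 → |·| ≈ 1.1e+05, ∠ ≈ 90.00°
|G| = 5000000 / 1.1e+05 ≈ 45.455
Gain = 20 log₁₀(45.455) ≈ 33.15 dB
∠G = 0.00° − 90.00° = -90.00°

33.2 dB, -90.0°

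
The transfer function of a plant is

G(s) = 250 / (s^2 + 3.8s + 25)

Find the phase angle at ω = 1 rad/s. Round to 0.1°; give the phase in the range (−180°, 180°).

At s = jω = j1:
quadratic: (j1)² + 3.8·j1 + 25 = 24 + j3.8 → |·| ≈ 24.299, ∠ ≈ 9.00°
∠G = 0.00° − 9.00° = -9.00°

-9.0°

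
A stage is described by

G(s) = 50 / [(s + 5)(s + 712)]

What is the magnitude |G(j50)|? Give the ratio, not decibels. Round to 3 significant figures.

At s = jω = j50:
pole (s+5): 5 + j50 → |·| = √(5²+50²) = √2525 ≈ 50.249, ∠ = arctan(50/5) ≈ 84.29°
pole (s+712): 712 + j50 → |·| = √(712²+50²) = √509444 ≈ 713.75, ∠ = arctan(50/712) ≈ 4.02°
|G| = 50 / 35865 ≈ 0.0013941

0.00139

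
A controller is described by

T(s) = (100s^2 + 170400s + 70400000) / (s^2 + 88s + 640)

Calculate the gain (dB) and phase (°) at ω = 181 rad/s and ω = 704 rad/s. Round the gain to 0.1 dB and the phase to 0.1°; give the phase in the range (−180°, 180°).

Substitute s = j181:
Numerator: 100(j181)^2 + 170400(j181) + 70400000 = 67123900 + j30842400
Denominator: (j181)^2 + 88(j181) + 640 = -32121 + j15928
|N| = √(67123900² + 30842400²) ≈ 7.3871e+07, ∠N ≈ 24.68°
|D| = √(32121² + 15928²) ≈ 35853, ∠D ≈ 153.62°
|T| = 7.3871e+07 / 35853 ≈ 2060.4
Gain = 20 log₁₀(2060.4) ≈ 66.28 dB
∠T = 24.68° − 153.62° = -128.94°

Substitute s = j704:
Numerator: 100(j704)^2 + 170400(j704) + 70400000 = 20838400 + j119961600
Denominator: (j704)^2 + 88(j704) + 640 = -494976 + j61952
|N| = √(20838400² + 119961600²) ≈ 1.2176e+08, ∠N ≈ 80.15°
|D| = √(494976² + 61952²) ≈ 4.9884e+05, ∠D ≈ 172.87°
|T| = 1.2176e+08 / 4.9884e+05 ≈ 244.09
Gain = 20 log₁₀(244.09) ≈ 47.75 dB
∠T = 80.15° − 172.87° = -92.72°

ω = 181: 66.3 dB, -128.9°; ω = 704: 47.8 dB, -92.7°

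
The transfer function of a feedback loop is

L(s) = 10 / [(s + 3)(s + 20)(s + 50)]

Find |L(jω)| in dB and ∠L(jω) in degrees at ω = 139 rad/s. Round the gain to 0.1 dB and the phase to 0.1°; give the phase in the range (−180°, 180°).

At s = jω = j139:
pole (s+3): 3 + j139 → |·| = √(3²+139²) = √19330 ≈ 139.03, ∠ = arctan(139/3) ≈ 88.76°
pole (s+20): 20 + j139 → |·| = √(20²+139²) = √19721 ≈ 140.43, ∠ = arctan(139/20) ≈ 81.81°
pole (s+50): 50 + j139 → |·| = √(50²+139²) = √21821 ≈ 147.72, ∠ = arctan(139/50) ≈ 70.22°
|L| = 10 / 2.8841e+06 ≈ 3.4673e-06
Gain = 20 log₁₀(3.4673e-06) ≈ -109.20 dB
∠L = 0.00° − 240.79° = -240.79° ≡ 119.21° (principal value)

-109.2 dB, 119.2°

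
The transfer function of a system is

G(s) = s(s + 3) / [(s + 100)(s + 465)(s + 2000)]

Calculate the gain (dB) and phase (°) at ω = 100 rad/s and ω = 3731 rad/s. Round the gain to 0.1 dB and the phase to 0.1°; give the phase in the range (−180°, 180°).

ω = 100: -82.6 dB, 118.3°; ω = 3731: -72.6 dB, -53.2°

At s = jω = j100:
zero (s+3): 3 + j100 → |·| = √(3²+100²) = √10009 ≈ 100.04, ∠ = arctan(100/3) ≈ 88.28°
zero at origin: s = j100 → |·| = 100, ∠ = 90.00°
pole (s+100): 100 + j100 → |·| = √(100²+100²) = √20000 ≈ 141.42, ∠ = arctan(100/100) ≈ 45.00°
pole (s+465): 465 + j100 → |·| = √(465²+100²) = √226225 ≈ 475.63, ∠ = arctan(100/465) ≈ 12.14°
pole (s+2000): 2000 + j100 → |·| = √(2000²+100²) = √4010000 ≈ 2002.5, ∠ = arctan(100/2000) ≈ 2.86°
|G| = 1 · 10004 / 1.347e+08 ≈ 7.4269e-05
Gain = 20 log₁₀(7.4269e-05) ≈ -82.58 dB
∠G = 178.28° − 60.00° = 118.28°

At s = jω = j3731:
zero (s+3): 3 + j3731 → |·| = √(3²+3731²) = √13920370 ≈ 3731, ∠ = arctan(3731/3) ≈ 89.95°
zero at origin: s = j3731 → |·| = 3731, ∠ = 90.00°
pole (s+100): 100 + j3731 → |·| = √(100²+3731²) = √13930361 ≈ 3732.3, ∠ = arctan(3731/100) ≈ 88.46°
pole (s+465): 465 + j3731 → |·| = √(465²+3731²) = √14136586 ≈ 3759.9, ∠ = arctan(3731/465) ≈ 82.90°
pole (s+2000): 2000 + j3731 → |·| = √(2000²+3731²) = √17920361 ≈ 4233.2, ∠ = arctan(3731/2000) ≈ 61.81°
|G| = 1 · 1.392e+07 / 5.9405e+10 ≈ 0.00023432
Gain = 20 log₁₀(0.00023432) ≈ -72.60 dB
∠G = 179.95° − 233.17° = -53.22°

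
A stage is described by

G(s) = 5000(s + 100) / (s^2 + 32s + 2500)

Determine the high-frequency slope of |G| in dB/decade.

-20 dB/decade

Each pole contributes −20 dB/decade at high frequency; each zero contributes +20 dB/decade.
Net: 1 zero(s) − 2 pole(s) → -20 dB/decade.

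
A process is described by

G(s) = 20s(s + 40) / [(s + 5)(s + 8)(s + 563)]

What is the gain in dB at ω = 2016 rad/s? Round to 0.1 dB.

-40.4 dB

At s = jω = j2016:
zero (s+40): 40 + j2016 → |·| = √(40²+2016²) = √4065856 ≈ 2016.4, ∠ = arctan(2016/40) ≈ 88.86°
zero at origin: s = j2016 → |·| = 2016, ∠ = 90.00°
pole (s+5): 5 + j2016 → |·| = √(5²+2016²) = √4064281 ≈ 2016, ∠ = arctan(2016/5) ≈ 89.86°
pole (s+8): 8 + j2016 → |·| = √(8²+2016²) = √4064320 ≈ 2016, ∠ = arctan(2016/8) ≈ 89.77°
pole (s+563): 563 + j2016 → |·| = √(563²+2016²) = √4381225 ≈ 2093.1, ∠ = arctan(2016/563) ≈ 74.40°
|G| = 20 · 4.0651e+06 / 8.5069e+09 ≈ 0.0095572
Gain = 20 log₁₀(0.0095572) ≈ -40.39 dB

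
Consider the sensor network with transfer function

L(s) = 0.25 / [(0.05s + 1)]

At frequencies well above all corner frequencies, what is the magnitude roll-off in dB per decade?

Each pole contributes −20 dB/decade at high frequency; each zero contributes +20 dB/decade.
Net: 0 zero(s) − 1 pole(s) → -20 dB/decade.

-20 dB/decade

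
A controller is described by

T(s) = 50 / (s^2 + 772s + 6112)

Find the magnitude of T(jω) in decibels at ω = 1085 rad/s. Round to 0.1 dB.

Substitute s = j1085:
Numerator: 50 = 50 + j0
Denominator: (j1085)^2 + 772(j1085) + 6112 = -1171113 + j837620
|N| = √(50² + 0²) ≈ 50, ∠N ≈ 0.00°
|D| = √(1171113² + 837620²) ≈ 1.4398e+06, ∠D ≈ 144.43°
|T| = 50 / 1.4398e+06 ≈ 3.4727e-05
Gain = 20 log₁₀(3.4727e-05) ≈ -89.19 dB

-89.2 dB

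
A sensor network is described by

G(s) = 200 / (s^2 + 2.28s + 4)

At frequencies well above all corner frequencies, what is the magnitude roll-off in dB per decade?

-40 dB/decade

Each pole contributes −20 dB/decade at high frequency; each zero contributes +20 dB/decade.
Net: 0 zero(s) − 2 pole(s) → -40 dB/decade.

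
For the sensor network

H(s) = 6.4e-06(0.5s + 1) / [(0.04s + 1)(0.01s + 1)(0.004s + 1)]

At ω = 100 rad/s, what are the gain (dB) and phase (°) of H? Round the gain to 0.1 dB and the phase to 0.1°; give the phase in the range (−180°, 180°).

-85.9 dB, -53.9°

At ω = 100 rad/s:
zero (1 + j100·0.5) = 1 + j50 → |·| ≈ 50.01, ∠ ≈ 88.85°
pole (1 + j100·0.04) = 1 + j4 → |·| ≈ 4.1231, ∠ ≈ 75.96°
pole (1 + j100·0.01) = 1 + j1 → |·| ≈ 1.4142, ∠ ≈ 45.00°
pole (1 + j100·0.004) = 1 + j0.4 → |·| ≈ 1.077, ∠ ≈ 21.80°
|H| = 6.4e-06 · 50.01 / (4.1231 · 1.4142 · 1.077) ≈ 5.0967e-05
Gain = 20 log₁₀(5.0967e-05) ≈ -85.85 dB
∠H = (88.85°) − (75.96° + 45.00° + 21.80°) = -53.91°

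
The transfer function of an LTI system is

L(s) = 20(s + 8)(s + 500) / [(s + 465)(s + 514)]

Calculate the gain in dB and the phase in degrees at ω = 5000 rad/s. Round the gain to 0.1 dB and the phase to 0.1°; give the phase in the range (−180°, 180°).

26.0 dB, 5.4°

At s = jω = j5000:
zero (s+8): 8 + j5000 → |·| = √(8²+5000²) = √25000064 ≈ 5000, ∠ = arctan(5000/8) ≈ 89.91°
zero (s+500): 500 + j5000 → |·| = √(500²+5000²) = √25250000 ≈ 5024.9, ∠ = arctan(5000/500) ≈ 84.29°
pole (s+465): 465 + j5000 → |·| = √(465²+5000²) = √25216225 ≈ 5021.6, ∠ = arctan(5000/465) ≈ 84.69°
pole (s+514): 514 + j5000 → |·| = √(514²+5000²) = √25264196 ≈ 5026.4, ∠ = arctan(5000/514) ≈ 84.13°
|L| = 20 · 2.5124e+07 / 2.5241e+07 ≈ 19.907
Gain = 20 log₁₀(19.907) ≈ 25.98 dB
∠L = 174.20° − 168.82° = 5.38°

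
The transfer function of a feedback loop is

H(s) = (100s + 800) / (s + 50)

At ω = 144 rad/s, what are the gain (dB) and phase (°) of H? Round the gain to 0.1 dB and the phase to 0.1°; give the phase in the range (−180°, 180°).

Substitute s = j144:
Numerator: 100(j144) + 800 = 800 + j14400
Denominator: (j144) + 50 = 50 + j144
|N| = √(800² + 14400²) ≈ 14422, ∠N ≈ 86.82°
|D| = √(50² + 144²) ≈ 152.43, ∠D ≈ 70.85°
|H| = 14422 / 152.43 ≈ 94.614
Gain = 20 log₁₀(94.614) ≈ 39.52 dB
∠H = 86.82° − 70.85° = 15.97°

39.5 dB, 16.0°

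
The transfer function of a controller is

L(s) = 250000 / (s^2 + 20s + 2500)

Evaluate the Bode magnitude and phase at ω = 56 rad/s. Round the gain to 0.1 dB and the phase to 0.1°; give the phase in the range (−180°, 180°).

At s = jω = j56:
quadratic: (j56)² + 20·j56 + 2500 = -636 + j1120 → |·| ≈ 1288, ∠ ≈ 119.59°
|L| = 250000 / 1288 ≈ 194.1
Gain = 20 log₁₀(194.1) ≈ 45.76 dB
∠L = 0.00° − 119.59° = -119.59°

45.8 dB, -119.6°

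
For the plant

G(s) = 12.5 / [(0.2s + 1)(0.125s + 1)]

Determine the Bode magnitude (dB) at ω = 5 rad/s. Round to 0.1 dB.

At ω = 5 rad/s:
pole (1 + j5·0.2) = 1 + j1 → |·| ≈ 1.4142, ∠ ≈ 45.00°
pole (1 + j5·0.125) = 1 + j0.625 → |·| ≈ 1.1792, ∠ ≈ 32.01°
|G| = 12.5 · 1 / (1.4142 · 1.1792) ≈ 7.4957
Gain = 20 log₁₀(7.4957) ≈ 17.50 dB

17.5 dB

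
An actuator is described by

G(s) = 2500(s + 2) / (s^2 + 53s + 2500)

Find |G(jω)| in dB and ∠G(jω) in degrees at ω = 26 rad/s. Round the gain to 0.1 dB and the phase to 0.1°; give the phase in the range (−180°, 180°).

At s = jω = j26:
zero (s+2): 2 + j26 → |·| = √(2²+26²) = √680 ≈ 26.077, ∠ = arctan(26/2) ≈ 85.60°
quadratic: (j26)² + 53·j26 + 2500 = 1824 + j1378 → |·| ≈ 2286, ∠ ≈ 37.07°
|G| = 2500 · 26.077 / 2286 ≈ 28.518
Gain = 20 log₁₀(28.518) ≈ 29.10 dB
∠G = 85.60° − 37.07° = 48.53°

29.1 dB, 48.5°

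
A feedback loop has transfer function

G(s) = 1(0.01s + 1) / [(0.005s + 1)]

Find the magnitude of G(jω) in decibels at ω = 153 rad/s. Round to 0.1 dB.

At ω = 153 rad/s:
zero (1 + j153·0.01) = 1 + j1.53 → |·| ≈ 1.8278, ∠ ≈ 56.83°
pole (1 + j153·0.005) = 1 + j0.765 → |·| ≈ 1.2591, ∠ ≈ 37.42°
|G| = 1 · 1.8278 / (1.2591) ≈ 1.4517
Gain = 20 log₁₀(1.4517) ≈ 3.24 dB

3.2 dB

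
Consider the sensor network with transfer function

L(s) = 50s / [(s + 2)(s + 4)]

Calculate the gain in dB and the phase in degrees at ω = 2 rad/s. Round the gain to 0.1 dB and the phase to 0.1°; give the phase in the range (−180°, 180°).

At s = jω = j2:
zero at origin: s = j2 → |·| = 2, ∠ = 90.00°
pole (s+2): 2 + j2 → |·| = √(2²+2²) = √8 ≈ 2.8284, ∠ = arctan(2/2) ≈ 45.00°
pole (s+4): 4 + j2 → |·| = √(4²+2²) = √20 ≈ 4.4721, ∠ = arctan(2/4) ≈ 26.57°
|L| = 50 · 2 / 12.649 ≈ 7.9058
Gain = 20 log₁₀(7.9058) ≈ 17.96 dB
∠L = 90.00° − 71.57° = 18.43°

18.0 dB, 18.4°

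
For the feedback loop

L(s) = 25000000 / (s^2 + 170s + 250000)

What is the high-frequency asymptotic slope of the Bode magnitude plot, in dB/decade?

Each pole contributes −20 dB/decade at high frequency; each zero contributes +20 dB/decade.
Net: 0 zero(s) − 2 pole(s) → -40 dB/decade.

-40 dB/decade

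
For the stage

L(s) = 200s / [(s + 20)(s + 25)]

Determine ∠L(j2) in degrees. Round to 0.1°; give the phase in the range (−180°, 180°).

79.7°

At s = jω = j2:
zero at origin: s = j2 → |·| = 2, ∠ = 90.00°
pole (s+20): 20 + j2 → |·| = √(20²+2²) = √404 ≈ 20.1, ∠ = arctan(2/20) ≈ 5.71°
pole (s+25): 25 + j2 → |·| = √(25²+2²) = √629 ≈ 25.08, ∠ = arctan(2/25) ≈ 4.57°
∠L = 90.00° − 10.28° = 79.72°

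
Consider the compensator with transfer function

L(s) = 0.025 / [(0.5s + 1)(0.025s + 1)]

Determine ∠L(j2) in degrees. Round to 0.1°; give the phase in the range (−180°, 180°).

At ω = 2 rad/s:
pole (1 + j2·0.5) = 1 + j1 → |·| ≈ 1.4142, ∠ ≈ 45.00°
pole (1 + j2·0.025) = 1 + j0.05 → |·| ≈ 1.0012, ∠ ≈ 2.86°
∠L = (0°) − (45.00° + 2.86°) = -47.86°

-47.9°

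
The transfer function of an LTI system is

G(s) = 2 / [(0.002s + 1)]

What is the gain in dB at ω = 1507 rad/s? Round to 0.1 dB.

-4.0 dB

At ω = 1507 rad/s:
pole (1 + j1507·0.002) = 1 + j3.014 → |·| ≈ 3.1756, ∠ ≈ 71.64°
|G| = 2 · 1 / (3.1756) ≈ 0.6298
Gain = 20 log₁₀(0.6298) ≈ -4.02 dB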